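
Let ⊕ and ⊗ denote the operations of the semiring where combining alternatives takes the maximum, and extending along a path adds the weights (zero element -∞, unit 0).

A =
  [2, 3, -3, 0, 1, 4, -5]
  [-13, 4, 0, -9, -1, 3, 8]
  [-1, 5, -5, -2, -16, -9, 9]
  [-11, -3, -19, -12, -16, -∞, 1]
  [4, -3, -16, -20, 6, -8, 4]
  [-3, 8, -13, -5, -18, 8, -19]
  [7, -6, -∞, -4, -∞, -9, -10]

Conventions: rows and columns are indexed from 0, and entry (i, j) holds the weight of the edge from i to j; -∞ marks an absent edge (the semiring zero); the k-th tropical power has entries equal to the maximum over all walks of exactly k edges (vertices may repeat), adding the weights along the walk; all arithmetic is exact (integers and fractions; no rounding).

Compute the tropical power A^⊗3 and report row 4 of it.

A^⊗2:
  [5, 12, 3, 2, 7, 12, 11]
  [15, 11, 4, 4, 5, 11, 12]
  [16, 9, 5, 5, 4, 8, 13]
  [8, 1, -3, -3, -4, 0, 5]
  [11, 7, 1, 4, 12, 8, 10]
  [5, 16, 8, 3, 7, 16, 16]
  [9, 10, 4, 7, 8, 11, 2]
A^⊗3:
  [18, 20, 12, 7, 13, 20, 20]
  [19, 19, 12, 15, 16, 19, 19]
  [20, 19, 13, 16, 17, 20, 17]
  [12, 11, 5, 8, 9, 12, 9]
  [17, 16, 8, 11, 18, 16, 16]
  [23, 24, 16, 12, 15, 24, 24]
  [12, 19, 10, 9, 14, 19, 18]
Answer: row 4 of A^⊗3 = [17, 16, 8, 11, 18, 16, 16]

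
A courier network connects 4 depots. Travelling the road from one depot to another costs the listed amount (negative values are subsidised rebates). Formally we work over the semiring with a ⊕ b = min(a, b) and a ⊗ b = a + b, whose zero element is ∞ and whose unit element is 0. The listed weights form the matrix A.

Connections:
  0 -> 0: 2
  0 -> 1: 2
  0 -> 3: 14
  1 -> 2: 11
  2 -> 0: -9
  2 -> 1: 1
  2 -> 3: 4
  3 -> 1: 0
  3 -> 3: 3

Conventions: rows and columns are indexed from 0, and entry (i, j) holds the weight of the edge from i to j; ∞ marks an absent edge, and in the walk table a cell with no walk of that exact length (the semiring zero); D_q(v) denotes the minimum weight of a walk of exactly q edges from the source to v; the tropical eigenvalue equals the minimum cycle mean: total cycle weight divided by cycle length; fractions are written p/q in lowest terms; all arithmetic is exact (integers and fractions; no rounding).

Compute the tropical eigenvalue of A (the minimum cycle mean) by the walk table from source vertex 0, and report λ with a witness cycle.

q=0: [0, ∞, ∞, ∞]
q=1: [2, 2, ∞, 14]
q=2: [4, 4, 13, 16]
q=3: [4, 6, 15, 17]
q=4: [6, 6, 17, 18]
Optimal cycle mean attained by: cycle 0->1->2->0, total 2 + 11 + (-9), length 3.
Answer: λ = 4/3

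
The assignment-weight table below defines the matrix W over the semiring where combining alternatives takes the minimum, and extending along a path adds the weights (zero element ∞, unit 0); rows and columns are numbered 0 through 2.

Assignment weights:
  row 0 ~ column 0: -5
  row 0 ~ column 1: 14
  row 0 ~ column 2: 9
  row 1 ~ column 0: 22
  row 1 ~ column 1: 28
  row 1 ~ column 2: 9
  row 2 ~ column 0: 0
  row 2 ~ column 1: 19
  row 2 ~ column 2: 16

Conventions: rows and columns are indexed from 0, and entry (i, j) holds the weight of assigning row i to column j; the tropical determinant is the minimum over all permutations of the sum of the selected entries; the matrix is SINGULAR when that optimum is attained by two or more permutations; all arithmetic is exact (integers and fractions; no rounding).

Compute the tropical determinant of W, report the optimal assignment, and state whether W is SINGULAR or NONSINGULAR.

σ = (0, 1, 2): (-5) + 28 + 16 = 39
σ = (0, 2, 1): (-5) + 9 + 19 = 23
σ = (1, 0, 2): 14 + 22 + 16 = 52
σ = (1, 2, 0): 14 + 9 + 0 = 23
σ = (2, 0, 1): 9 + 22 + 19 = 50
σ = (2, 1, 0): 9 + 28 + 0 = 37
Optimal value attained by: σ = (0, 2, 1).
Answer: det⊕(W) = 23; verdict: SINGULAR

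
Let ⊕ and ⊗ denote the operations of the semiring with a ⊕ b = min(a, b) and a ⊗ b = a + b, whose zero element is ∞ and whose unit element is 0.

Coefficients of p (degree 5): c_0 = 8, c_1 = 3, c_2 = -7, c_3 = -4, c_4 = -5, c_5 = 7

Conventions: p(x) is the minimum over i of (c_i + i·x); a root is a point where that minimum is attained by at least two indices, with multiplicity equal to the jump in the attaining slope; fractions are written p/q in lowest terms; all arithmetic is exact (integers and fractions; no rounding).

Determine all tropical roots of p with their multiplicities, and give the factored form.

hull edge (i=0, c=8) to (i=2, c=-7): slope -15/2, span 2
hull edge (i=2, c=-7) to (i=4, c=-5): slope 1, span 2
hull edge (i=4, c=-5) to (i=5, c=7): slope 12, span 1
Factored form: p(x) = 7 ⊗ (x ⊕ (-12)) ⊗ (x ⊕ (-1)) ⊗ (x ⊕ (-1)) ⊗ (x ⊕ 15/2) ⊗ (x ⊕ 15/2)
Answer: roots = -12 (mult 1), -1 (mult 2), 15/2 (mult 2)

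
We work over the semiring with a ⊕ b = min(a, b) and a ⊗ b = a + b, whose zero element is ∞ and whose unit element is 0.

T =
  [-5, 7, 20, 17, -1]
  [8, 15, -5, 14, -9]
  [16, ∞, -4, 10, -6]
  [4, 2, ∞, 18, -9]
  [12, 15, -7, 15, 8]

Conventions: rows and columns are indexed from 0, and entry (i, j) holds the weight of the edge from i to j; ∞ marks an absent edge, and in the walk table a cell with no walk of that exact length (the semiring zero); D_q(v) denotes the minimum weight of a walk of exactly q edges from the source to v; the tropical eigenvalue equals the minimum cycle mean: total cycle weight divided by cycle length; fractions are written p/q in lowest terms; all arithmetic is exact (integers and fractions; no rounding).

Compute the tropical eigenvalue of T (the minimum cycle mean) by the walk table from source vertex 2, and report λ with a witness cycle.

q=0: [∞, ∞, 0, ∞, ∞]
q=1: [16, ∞, -4, 10, -6]
q=2: [6, 9, -13, 6, -10]
q=3: [1, 5, -17, -3, -19]
q=4: [-7, -4, -26, -7, -23]
q=5: [-12, -8, -30, -16, -32]
Optimal cycle mean attained by: cycle 2->4->2, total (-6) + (-7), length 2.
Answer: λ = -13/2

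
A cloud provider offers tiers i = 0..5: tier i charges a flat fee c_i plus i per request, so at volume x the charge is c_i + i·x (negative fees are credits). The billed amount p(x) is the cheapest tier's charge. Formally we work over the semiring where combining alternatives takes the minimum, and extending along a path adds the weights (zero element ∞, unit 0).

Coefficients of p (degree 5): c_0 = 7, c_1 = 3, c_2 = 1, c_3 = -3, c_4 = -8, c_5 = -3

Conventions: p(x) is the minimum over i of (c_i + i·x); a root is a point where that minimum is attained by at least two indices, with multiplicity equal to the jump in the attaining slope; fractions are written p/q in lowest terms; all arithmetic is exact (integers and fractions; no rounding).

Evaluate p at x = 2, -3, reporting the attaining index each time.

p(2) = min(7+0·2=7, 3+1·2=5, 1+2·2=5, -3+3·2=3, -8+4·2=0, -3+5·2=7) = 0 (attained by i=4)
p(-3) = min(7+0·(-3)=7, 3+1·(-3)=0, 1+2·(-3)=-5, -3+3·(-3)=-12, -8+4·(-3)=-20, -3+5·(-3)=-18) = -20 (attained by i=4)
Answer: p(2) = 0; p(-3) = -20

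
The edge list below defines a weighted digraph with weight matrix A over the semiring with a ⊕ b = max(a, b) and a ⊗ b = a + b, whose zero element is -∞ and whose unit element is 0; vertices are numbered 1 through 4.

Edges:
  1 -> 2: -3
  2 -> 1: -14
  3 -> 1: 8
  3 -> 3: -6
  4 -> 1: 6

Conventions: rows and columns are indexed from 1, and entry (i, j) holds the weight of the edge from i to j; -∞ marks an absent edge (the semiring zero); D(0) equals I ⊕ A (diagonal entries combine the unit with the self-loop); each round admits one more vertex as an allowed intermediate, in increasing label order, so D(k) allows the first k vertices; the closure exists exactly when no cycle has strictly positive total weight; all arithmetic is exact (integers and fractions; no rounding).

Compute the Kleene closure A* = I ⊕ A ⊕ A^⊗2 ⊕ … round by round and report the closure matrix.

D(0):
  [0, -3, -∞, -∞]
  [-14, 0, -∞, -∞]
  [8, -∞, 0, -∞]
  [6, -∞, -∞, 0]
D(1):
  [0, -3, -∞, -∞]
  [-14, 0, -∞, -∞]
  [8, 5, 0, -∞]
  [6, 3, -∞, 0]
D(2):
  [0, -3, -∞, -∞]
  [-14, 0, -∞, -∞]
  [8, 5, 0, -∞]
  [6, 3, -∞, 0]
D(3):
  [0, -3, -∞, -∞]
  [-14, 0, -∞, -∞]
  [8, 5, 0, -∞]
  [6, 3, -∞, 0]
D(4):
  [0, -3, -∞, -∞]
  [-14, 0, -∞, -∞]
  [8, 5, 0, -∞]
  [6, 3, -∞, 0]
Answer: A* = [[0, -3, -∞, -∞], [-14, 0, -∞, -∞], [8, 5, 0, -∞], [6, 3, -∞, 0]]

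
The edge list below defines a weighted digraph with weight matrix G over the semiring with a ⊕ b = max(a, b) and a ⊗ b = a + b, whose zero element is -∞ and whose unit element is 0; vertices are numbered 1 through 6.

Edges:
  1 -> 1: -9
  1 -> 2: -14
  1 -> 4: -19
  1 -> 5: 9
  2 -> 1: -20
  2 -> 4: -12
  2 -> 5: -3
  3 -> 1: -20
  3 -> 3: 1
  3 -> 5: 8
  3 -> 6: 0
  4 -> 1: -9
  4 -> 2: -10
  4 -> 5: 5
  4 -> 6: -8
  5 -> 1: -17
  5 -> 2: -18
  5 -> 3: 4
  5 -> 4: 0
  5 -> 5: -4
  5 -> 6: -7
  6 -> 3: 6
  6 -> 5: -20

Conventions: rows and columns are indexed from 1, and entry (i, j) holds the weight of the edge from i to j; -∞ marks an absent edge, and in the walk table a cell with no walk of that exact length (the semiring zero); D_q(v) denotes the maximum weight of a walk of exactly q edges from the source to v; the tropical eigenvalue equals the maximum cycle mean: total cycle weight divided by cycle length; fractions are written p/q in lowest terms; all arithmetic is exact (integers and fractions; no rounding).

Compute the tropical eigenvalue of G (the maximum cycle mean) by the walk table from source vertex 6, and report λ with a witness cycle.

q=0: [-∞, -∞, -∞, -∞, -∞, 0]
q=1: [-∞, -∞, 6, -∞, -20, -∞]
q=2: [-14, -38, 7, -20, 14, 6]
q=3: [-3, -4, 18, 14, 15, 7]
q=4: [5, 4, 19, 15, 26, 18]
q=5: [9, 8, 30, 26, 27, 19]
q=6: [17, 16, 31, 27, 38, 30]
Optimal cycle mean attained by: cycle 3->5->3, total 8 + 4, length 2.
Answer: λ = 6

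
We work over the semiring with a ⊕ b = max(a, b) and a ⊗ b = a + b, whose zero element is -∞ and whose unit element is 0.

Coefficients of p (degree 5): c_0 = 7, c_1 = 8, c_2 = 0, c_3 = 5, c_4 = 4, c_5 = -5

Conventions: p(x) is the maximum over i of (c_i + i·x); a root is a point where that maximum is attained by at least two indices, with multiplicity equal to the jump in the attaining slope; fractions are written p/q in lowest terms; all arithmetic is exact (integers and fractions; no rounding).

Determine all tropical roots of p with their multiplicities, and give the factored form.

hull edge (i=0, c=7) to (i=1, c=8): slope 1, span 1
hull edge (i=1, c=8) to (i=4, c=4): slope -4/3, span 3
hull edge (i=4, c=4) to (i=5, c=-5): slope -9, span 1
Factored form: p(x) = -5 ⊗ (x ⊕ (-1)) ⊗ (x ⊕ 4/3) ⊗ (x ⊕ 4/3) ⊗ (x ⊕ 4/3) ⊗ (x ⊕ 9)
Answer: roots = -1 (mult 1), 4/3 (mult 3), 9 (mult 1)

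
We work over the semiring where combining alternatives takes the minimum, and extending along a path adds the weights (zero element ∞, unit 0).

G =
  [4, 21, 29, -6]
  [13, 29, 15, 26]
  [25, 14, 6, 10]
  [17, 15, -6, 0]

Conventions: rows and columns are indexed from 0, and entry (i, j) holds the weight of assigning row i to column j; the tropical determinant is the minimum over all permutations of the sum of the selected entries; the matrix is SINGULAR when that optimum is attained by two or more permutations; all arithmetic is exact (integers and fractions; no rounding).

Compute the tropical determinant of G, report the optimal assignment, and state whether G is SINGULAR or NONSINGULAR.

σ = (0, 1, 2, 3): 4 + 29 + 6 + 0 = 39
σ = (0, 1, 3, 2): 4 + 29 + 10 + (-6) = 37
σ = (0, 2, 1, 3): 4 + 15 + 14 + 0 = 33
σ = (0, 2, 3, 1): 4 + 15 + 10 + 15 = 44
σ = (0, 3, 1, 2): 4 + 26 + 14 + (-6) = 38
σ = (0, 3, 2, 1): 4 + 26 + 6 + 15 = 51
σ = (1, 0, 2, 3): 21 + 13 + 6 + 0 = 40
σ = (1, 0, 3, 2): 21 + 13 + 10 + (-6) = 38
σ = (1, 2, 0, 3): 21 + 15 + 25 + 0 = 61
σ = (1, 2, 3, 0): 21 + 15 + 10 + 17 = 63
σ = (1, 3, 0, 2): 21 + 26 + 25 + (-6) = 66
σ = (1, 3, 2, 0): 21 + 26 + 6 + 17 = 70
σ = (2, 0, 1, 3): 29 + 13 + 14 + 0 = 56
σ = (2, 0, 3, 1): 29 + 13 + 10 + 15 = 67
σ = (2, 1, 0, 3): 29 + 29 + 25 + 0 = 83
σ = (2, 1, 3, 0): 29 + 29 + 10 + 17 = 85
σ = (2, 3, 0, 1): 29 + 26 + 25 + 15 = 95
σ = (2, 3, 1, 0): 29 + 26 + 14 + 17 = 86
σ = (3, 0, 1, 2): (-6) + 13 + 14 + (-6) = 15
σ = (3, 0, 2, 1): (-6) + 13 + 6 + 15 = 28
σ = (3, 1, 0, 2): (-6) + 29 + 25 + (-6) = 42
σ = (3, 1, 2, 0): (-6) + 29 + 6 + 17 = 46
σ = (3, 2, 0, 1): (-6) + 15 + 25 + 15 = 49
σ = (3, 2, 1, 0): (-6) + 15 + 14 + 17 = 40
Optimal value attained by: σ = (3, 0, 1, 2).
Answer: det⊕(G) = 15; verdict: NONSINGULAR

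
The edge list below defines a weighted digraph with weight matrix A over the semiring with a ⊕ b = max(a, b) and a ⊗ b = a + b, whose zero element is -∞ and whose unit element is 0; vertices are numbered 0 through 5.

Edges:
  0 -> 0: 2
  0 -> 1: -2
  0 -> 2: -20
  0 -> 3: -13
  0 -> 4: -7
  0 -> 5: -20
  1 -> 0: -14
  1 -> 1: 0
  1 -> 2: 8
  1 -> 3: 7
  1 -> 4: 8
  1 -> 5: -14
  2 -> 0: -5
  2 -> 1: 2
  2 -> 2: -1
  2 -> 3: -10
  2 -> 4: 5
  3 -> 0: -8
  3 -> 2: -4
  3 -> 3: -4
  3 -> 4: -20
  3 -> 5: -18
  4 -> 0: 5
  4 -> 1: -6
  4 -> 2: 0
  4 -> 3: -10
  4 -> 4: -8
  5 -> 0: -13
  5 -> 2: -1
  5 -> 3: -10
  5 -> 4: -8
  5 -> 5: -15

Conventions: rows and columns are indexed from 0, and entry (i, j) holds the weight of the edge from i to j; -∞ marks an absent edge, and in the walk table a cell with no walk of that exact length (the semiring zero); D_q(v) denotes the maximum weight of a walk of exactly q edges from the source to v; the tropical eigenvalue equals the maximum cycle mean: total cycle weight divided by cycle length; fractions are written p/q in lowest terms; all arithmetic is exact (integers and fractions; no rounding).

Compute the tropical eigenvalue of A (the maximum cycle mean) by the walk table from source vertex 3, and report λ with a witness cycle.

q=0: [-∞, -∞, -∞, 0, -∞, -∞]
q=1: [-8, -∞, -4, -4, -20, -18]
q=2: [-6, -2, -5, -8, 1, -22]
q=3: [6, -2, 6, 5, 6, -16]
q=4: [11, 8, 6, 5, 11, -13]
q=5: [16, 9, 16, 15, 16, -6]
q=6: [21, 18, 17, 16, 21, -3]
Optimal cycle mean attained by: cycle 1->2->1, total 8 + 2, length 2.
Answer: λ = 5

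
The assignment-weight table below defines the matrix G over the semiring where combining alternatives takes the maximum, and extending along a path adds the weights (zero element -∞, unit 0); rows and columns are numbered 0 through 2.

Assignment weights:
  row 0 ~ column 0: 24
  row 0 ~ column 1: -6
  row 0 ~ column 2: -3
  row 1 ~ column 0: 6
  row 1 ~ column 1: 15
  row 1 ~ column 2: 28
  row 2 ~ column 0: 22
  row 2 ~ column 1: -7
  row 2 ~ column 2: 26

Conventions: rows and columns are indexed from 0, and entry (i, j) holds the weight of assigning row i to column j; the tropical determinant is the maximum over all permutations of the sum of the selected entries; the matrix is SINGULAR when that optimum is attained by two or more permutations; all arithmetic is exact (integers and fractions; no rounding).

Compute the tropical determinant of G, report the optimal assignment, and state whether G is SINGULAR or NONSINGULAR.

σ = (0, 1, 2): 24 + 15 + 26 = 65
σ = (0, 2, 1): 24 + 28 + (-7) = 45
σ = (1, 0, 2): (-6) + 6 + 26 = 26
σ = (1, 2, 0): (-6) + 28 + 22 = 44
σ = (2, 0, 1): (-3) + 6 + (-7) = -4
σ = (2, 1, 0): (-3) + 15 + 22 = 34
Optimal value attained by: σ = (0, 1, 2).
Answer: det⊕(G) = 65; verdict: NONSINGULAR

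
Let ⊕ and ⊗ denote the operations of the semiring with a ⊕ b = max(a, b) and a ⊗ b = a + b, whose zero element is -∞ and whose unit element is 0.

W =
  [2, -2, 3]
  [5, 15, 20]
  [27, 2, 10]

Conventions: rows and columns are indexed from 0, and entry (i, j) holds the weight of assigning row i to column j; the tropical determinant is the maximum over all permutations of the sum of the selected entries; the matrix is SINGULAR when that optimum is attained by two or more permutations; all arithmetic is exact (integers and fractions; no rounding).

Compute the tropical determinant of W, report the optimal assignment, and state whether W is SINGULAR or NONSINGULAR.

σ = (0, 1, 2): 2 + 15 + 10 = 27
σ = (0, 2, 1): 2 + 20 + 2 = 24
σ = (1, 0, 2): (-2) + 5 + 10 = 13
σ = (1, 2, 0): (-2) + 20 + 27 = 45
σ = (2, 0, 1): 3 + 5 + 2 = 10
σ = (2, 1, 0): 3 + 15 + 27 = 45
Optimal value attained by: σ = (1, 2, 0).
Answer: det⊕(W) = 45; verdict: SINGULAR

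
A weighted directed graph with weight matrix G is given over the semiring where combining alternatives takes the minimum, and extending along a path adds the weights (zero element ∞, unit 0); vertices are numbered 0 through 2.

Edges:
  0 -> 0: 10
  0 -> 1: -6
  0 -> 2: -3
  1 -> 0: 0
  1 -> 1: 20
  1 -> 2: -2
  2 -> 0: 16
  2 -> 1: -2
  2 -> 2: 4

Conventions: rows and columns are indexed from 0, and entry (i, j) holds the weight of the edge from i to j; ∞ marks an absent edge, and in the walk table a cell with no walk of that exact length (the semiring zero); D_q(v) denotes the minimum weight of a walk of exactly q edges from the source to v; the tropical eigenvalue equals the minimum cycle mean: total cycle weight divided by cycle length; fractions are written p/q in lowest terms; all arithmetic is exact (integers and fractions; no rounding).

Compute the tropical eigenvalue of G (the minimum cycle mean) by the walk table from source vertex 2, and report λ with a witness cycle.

q=0: [∞, ∞, 0]
q=1: [16, -2, 4]
q=2: [-2, 2, -4]
q=3: [2, -8, -5]
Optimal cycle mean attained by: cycle 0->1->0, total (-6) + 0, length 2.
Answer: λ = -3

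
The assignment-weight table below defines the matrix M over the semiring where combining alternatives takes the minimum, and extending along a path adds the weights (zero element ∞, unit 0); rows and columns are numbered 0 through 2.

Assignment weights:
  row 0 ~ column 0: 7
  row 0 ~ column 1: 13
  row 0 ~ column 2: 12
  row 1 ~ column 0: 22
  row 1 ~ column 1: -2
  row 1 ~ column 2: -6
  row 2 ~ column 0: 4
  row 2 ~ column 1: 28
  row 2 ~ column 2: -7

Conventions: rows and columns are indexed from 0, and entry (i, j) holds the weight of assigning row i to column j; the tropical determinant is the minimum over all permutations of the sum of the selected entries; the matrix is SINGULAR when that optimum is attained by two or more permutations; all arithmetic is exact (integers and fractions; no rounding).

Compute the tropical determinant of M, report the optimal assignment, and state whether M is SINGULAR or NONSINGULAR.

σ = (0, 1, 2): 7 + (-2) + (-7) = -2
σ = (0, 2, 1): 7 + (-6) + 28 = 29
σ = (1, 0, 2): 13 + 22 + (-7) = 28
σ = (1, 2, 0): 13 + (-6) + 4 = 11
σ = (2, 0, 1): 12 + 22 + 28 = 62
σ = (2, 1, 0): 12 + (-2) + 4 = 14
Optimal value attained by: σ = (0, 1, 2).
Answer: det⊕(M) = -2; verdict: NONSINGULAR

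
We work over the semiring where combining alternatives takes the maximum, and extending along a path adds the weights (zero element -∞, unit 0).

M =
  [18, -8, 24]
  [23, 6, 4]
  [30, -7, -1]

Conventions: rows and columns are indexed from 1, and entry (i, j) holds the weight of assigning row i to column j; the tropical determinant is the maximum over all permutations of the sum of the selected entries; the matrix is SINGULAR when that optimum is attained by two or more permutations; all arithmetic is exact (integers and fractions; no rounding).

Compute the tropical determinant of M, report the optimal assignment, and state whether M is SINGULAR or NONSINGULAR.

σ = (1, 2, 3): 18 + 6 + (-1) = 23
σ = (1, 3, 2): 18 + 4 + (-7) = 15
σ = (2, 1, 3): (-8) + 23 + (-1) = 14
σ = (2, 3, 1): (-8) + 4 + 30 = 26
σ = (3, 1, 2): 24 + 23 + (-7) = 40
σ = (3, 2, 1): 24 + 6 + 30 = 60
Optimal value attained by: σ = (3, 2, 1).
Answer: det⊕(M) = 60; verdict: NONSINGULAR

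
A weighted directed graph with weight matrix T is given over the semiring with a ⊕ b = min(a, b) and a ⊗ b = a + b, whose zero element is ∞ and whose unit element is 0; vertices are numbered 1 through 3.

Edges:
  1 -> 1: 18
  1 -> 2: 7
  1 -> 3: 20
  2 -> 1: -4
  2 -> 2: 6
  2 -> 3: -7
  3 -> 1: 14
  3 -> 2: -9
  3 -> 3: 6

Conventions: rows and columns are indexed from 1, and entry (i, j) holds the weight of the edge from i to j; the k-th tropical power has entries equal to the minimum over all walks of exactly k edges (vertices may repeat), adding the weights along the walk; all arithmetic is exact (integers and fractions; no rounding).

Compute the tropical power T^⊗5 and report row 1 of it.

T^⊗2:
  [3, 11, 0]
  [2, -16, -1]
  [-13, -3, -16]
T^⊗3:
  [7, -9, 4]
  [-20, -10, -23]
  [-7, -25, -10]
T^⊗4:
  [-13, -5, -16]
  [-14, -32, -17]
  [-29, -19, -32]
T^⊗5:
  [-9, -25, -12]
  [-36, -26, -39]
  [-23, -41, -26]
Answer: row 1 of T^⊗5 = [-9, -25, -12]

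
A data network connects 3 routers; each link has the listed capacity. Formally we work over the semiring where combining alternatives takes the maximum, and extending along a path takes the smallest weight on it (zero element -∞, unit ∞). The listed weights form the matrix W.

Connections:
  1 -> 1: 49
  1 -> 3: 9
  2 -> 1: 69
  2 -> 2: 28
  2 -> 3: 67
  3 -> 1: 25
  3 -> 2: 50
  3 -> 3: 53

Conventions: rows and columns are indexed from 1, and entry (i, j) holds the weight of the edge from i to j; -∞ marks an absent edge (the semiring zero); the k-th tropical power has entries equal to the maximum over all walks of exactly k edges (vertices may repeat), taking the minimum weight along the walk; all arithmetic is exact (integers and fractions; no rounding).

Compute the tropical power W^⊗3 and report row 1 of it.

W^⊗2:
  [49, 9, 9]
  [49, 50, 53]
  [50, 50, 53]
W^⊗3:
  [49, 9, 9]
  [50, 50, 53]
  [50, 50, 53]
Answer: row 1 of W^⊗3 = [49, 9, 9]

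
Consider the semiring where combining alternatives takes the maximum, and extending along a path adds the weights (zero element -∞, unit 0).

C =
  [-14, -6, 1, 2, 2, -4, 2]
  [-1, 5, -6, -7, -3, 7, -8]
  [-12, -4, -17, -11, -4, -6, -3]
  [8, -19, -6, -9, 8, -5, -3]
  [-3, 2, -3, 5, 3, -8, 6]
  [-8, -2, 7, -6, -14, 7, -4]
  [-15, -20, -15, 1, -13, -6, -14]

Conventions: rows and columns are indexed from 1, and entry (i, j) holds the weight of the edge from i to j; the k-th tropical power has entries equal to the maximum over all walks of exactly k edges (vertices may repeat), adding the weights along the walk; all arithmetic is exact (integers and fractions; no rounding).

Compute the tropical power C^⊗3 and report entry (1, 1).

C^⊗2:
  [10, 4, 3, 7, 10, 3, 8]
  [4, 10, 14, 2, 2, 14, 3]
  [-3, 1, 1, 1, -1, 3, 2]
  [5, 10, 9, 13, 11, 4, 14]
  [13, 7, 0, 8, 13, 9, 9]
  [2, 5, 14, 1, 3, 14, 4]
  [9, -8, 1, -8, 9, 1, -2]
C^⊗3:
  [15, 12, 11, 15, 15, 11, 16]
  [10, 15, 21, 8, 10, 21, 11]
  [9, 6, 10, 4, 9, 10, 5]
  [21, 15, 11, 16, 21, 17, 17]
  [16, 15, 16, 18, 16, 16, 19]
  [9, 12, 21, 8, 10, 21, 11]
  [6, 11, 10, 14, 12, 8, 15]
Key observation: the optimum is the walk 1->5->4->1, with weight 2 + 5 + 8 = 15.
Optimal value attained by: walk 1->5->4->1.
Answer: (C^⊗3)[1][1] = 15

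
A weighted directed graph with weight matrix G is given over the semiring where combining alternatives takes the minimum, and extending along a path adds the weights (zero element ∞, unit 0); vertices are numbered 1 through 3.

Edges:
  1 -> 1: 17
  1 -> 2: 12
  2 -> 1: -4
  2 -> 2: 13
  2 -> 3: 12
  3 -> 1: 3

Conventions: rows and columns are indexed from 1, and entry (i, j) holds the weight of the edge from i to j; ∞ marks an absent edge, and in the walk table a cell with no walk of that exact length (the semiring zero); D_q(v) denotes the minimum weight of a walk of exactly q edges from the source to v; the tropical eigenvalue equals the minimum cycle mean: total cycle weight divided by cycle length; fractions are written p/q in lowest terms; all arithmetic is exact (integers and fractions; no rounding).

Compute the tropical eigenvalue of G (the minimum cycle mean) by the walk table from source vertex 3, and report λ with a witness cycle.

q=0: [∞, ∞, 0]
q=1: [3, ∞, ∞]
q=2: [20, 15, ∞]
q=3: [11, 28, 27]
Optimal cycle mean attained by: cycle 1->2->1, total 12 + (-4), length 2.
Answer: λ = 4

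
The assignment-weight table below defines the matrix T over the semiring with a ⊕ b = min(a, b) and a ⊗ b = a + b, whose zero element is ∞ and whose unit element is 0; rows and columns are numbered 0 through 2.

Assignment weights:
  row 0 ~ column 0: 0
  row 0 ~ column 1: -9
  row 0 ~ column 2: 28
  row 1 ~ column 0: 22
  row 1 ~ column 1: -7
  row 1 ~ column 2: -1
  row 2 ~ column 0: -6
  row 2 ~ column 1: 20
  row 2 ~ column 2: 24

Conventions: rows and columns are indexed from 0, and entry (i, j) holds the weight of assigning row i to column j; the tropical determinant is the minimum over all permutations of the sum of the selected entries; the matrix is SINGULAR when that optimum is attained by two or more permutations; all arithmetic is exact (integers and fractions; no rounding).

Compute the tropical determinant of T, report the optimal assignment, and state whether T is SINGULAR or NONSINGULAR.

σ = (0, 1, 2): 0 + (-7) + 24 = 17
σ = (0, 2, 1): 0 + (-1) + 20 = 19
σ = (1, 0, 2): (-9) + 22 + 24 = 37
σ = (1, 2, 0): (-9) + (-1) + (-6) = -16
σ = (2, 0, 1): 28 + 22 + 20 = 70
σ = (2, 1, 0): 28 + (-7) + (-6) = 15
Optimal value attained by: σ = (1, 2, 0).
Answer: det⊕(T) = -16; verdict: NONSINGULAR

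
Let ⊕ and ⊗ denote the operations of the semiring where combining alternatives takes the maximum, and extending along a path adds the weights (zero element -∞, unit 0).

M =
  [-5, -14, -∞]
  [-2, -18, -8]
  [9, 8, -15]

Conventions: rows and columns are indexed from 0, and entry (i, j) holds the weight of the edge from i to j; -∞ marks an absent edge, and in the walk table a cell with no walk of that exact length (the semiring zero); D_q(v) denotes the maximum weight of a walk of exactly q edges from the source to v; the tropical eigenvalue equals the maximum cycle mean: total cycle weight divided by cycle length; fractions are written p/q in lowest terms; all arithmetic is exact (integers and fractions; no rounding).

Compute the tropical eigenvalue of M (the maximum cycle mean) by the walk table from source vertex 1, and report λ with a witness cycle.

q=0: [-∞, 0, -∞]
q=1: [-2, -18, -8]
q=2: [1, 0, -23]
q=3: [-2, -13, -8]
Optimal cycle mean attained by: cycle 1->2->1, total (-8) + 8, length 2.
Answer: λ = 0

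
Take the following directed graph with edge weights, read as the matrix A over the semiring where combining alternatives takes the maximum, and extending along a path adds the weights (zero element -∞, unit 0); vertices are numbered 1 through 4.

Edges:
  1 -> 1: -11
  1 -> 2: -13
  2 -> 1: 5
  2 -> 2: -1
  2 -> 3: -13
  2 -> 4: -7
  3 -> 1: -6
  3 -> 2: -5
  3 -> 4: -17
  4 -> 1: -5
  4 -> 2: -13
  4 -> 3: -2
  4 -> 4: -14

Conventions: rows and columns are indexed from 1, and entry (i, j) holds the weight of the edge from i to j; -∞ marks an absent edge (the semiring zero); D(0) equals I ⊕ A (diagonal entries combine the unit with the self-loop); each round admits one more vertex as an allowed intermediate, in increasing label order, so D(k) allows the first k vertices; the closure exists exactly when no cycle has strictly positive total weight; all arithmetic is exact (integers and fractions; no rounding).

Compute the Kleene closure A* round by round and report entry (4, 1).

D(0):
  [0, -13, -∞, -∞]
  [5, 0, -13, -7]
  [-6, -5, 0, -17]
  [-5, -13, -2, 0]
D(1):
  [0, -13, -∞, -∞]
  [5, 0, -13, -7]
  [-6, -5, 0, -17]
  [-5, -13, -2, 0]
D(2):
  [0, -13, -26, -20]
  [5, 0, -13, -7]
  [0, -5, 0, -12]
  [-5, -13, -2, 0]
D(3):
  [0, -13, -26, -20]
  [5, 0, -13, -7]
  [0, -5, 0, -12]
  [-2, -7, -2, 0]
D(4):
  [0, -13, -22, -20]
  [5, 0, -9, -7]
  [0, -5, 0, -12]
  [-2, -7, -2, 0]
Answer: A*[4][1] = -2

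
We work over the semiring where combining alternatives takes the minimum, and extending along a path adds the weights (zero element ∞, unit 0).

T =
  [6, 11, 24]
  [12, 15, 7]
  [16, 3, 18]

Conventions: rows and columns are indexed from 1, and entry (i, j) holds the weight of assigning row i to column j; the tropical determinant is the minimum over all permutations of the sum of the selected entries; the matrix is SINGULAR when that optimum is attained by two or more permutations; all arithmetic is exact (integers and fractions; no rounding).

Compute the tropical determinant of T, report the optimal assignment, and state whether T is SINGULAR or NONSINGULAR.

σ = (1, 2, 3): 6 + 15 + 18 = 39
σ = (1, 3, 2): 6 + 7 + 3 = 16
σ = (2, 1, 3): 11 + 12 + 18 = 41
σ = (2, 3, 1): 11 + 7 + 16 = 34
σ = (3, 1, 2): 24 + 12 + 3 = 39
σ = (3, 2, 1): 24 + 15 + 16 = 55
Optimal value attained by: σ = (1, 3, 2).
Answer: det⊕(T) = 16; verdict: NONSINGULAR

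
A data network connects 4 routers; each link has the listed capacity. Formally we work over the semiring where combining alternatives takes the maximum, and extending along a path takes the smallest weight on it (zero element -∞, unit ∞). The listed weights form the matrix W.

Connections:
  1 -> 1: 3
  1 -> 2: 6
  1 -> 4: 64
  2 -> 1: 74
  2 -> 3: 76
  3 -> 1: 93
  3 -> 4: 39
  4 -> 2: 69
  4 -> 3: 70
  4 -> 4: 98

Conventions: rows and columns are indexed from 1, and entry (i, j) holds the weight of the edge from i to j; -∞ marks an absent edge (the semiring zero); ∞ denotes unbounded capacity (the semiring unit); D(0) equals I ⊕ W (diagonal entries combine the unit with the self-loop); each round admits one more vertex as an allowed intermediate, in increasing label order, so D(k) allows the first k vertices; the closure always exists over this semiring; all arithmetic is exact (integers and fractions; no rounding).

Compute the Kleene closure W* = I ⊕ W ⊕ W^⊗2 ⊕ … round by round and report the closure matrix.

D(0):
  [∞, 6, -∞, 64]
  [74, ∞, 76, -∞]
  [93, -∞, ∞, 39]
  [-∞, 69, 70, ∞]
D(1):
  [∞, 6, -∞, 64]
  [74, ∞, 76, 64]
  [93, 6, ∞, 64]
  [-∞, 69, 70, ∞]
D(2):
  [∞, 6, 6, 64]
  [74, ∞, 76, 64]
  [93, 6, ∞, 64]
  [69, 69, 70, ∞]
D(3):
  [∞, 6, 6, 64]
  [76, ∞, 76, 64]
  [93, 6, ∞, 64]
  [70, 69, 70, ∞]
D(4):
  [∞, 64, 64, 64]
  [76, ∞, 76, 64]
  [93, 64, ∞, 64]
  [70, 69, 70, ∞]
Answer: W* = [[∞, 64, 64, 64], [76, ∞, 76, 64], [93, 64, ∞, 64], [70, 69, 70, ∞]]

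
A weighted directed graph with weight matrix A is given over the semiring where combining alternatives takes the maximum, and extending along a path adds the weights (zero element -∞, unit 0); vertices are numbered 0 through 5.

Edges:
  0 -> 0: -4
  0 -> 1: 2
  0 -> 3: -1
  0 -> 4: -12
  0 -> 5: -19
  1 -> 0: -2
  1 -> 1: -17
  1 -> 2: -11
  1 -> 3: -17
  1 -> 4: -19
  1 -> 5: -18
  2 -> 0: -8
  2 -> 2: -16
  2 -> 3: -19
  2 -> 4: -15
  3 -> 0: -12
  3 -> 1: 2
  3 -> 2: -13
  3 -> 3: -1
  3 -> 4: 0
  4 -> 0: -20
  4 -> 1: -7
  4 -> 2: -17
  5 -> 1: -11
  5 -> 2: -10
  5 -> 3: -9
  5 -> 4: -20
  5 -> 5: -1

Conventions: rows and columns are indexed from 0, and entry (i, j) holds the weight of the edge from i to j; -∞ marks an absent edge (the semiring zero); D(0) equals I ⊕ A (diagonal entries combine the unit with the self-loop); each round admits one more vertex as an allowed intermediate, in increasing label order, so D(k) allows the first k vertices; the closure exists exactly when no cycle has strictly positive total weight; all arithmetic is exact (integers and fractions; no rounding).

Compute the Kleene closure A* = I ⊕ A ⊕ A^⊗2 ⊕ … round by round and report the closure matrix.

D(0):
  [0, 2, -∞, -1, -12, -19]
  [-2, 0, -11, -17, -19, -18]
  [-8, -∞, 0, -19, -15, -∞]
  [-12, 2, -13, 0, 0, -∞]
  [-20, -7, -17, -∞, 0, -∞]
  [-∞, -11, -10, -9, -20, 0]
D(1):
  [0, 2, -∞, -1, -12, -19]
  [-2, 0, -11, -3, -14, -18]
  [-8, -6, 0, -9, -15, -27]
  [-12, 2, -13, 0, 0, -31]
  [-20, -7, -17, -21, 0, -39]
  [-∞, -11, -10, -9, -20, 0]
D(2):
  [0, 2, -9, -1, -12, -16]
  [-2, 0, -11, -3, -14, -18]
  [-8, -6, 0, -9, -15, -24]
  [0, 2, -9, 0, 0, -16]
  [-9, -7, -17, -10, 0, -25]
  [-13, -11, -10, -9, -20, 0]
D(3):
  [0, 2, -9, -1, -12, -16]
  [-2, 0, -11, -3, -14, -18]
  [-8, -6, 0, -9, -15, -24]
  [0, 2, -9, 0, 0, -16]
  [-9, -7, -17, -10, 0, -25]
  [-13, -11, -10, -9, -20, 0]
D(4):
  [0, 2, -9, -1, -1, -16]
  [-2, 0, -11, -3, -3, -18]
  [-8, -6, 0, -9, -9, -24]
  [0, 2, -9, 0, 0, -16]
  [-9, -7, -17, -10, 0, -25]
  [-9, -7, -10, -9, -9, 0]
D(5):
  [0, 2, -9, -1, -1, -16]
  [-2, 0, -11, -3, -3, -18]
  [-8, -6, 0, -9, -9, -24]
  [0, 2, -9, 0, 0, -16]
  [-9, -7, -17, -10, 0, -25]
  [-9, -7, -10, -9, -9, 0]
D(6):
  [0, 2, -9, -1, -1, -16]
  [-2, 0, -11, -3, -3, -18]
  [-8, -6, 0, -9, -9, -24]
  [0, 2, -9, 0, 0, -16]
  [-9, -7, -17, -10, 0, -25]
  [-9, -7, -10, -9, -9, 0]
Answer: A* = [[0, 2, -9, -1, -1, -16], [-2, 0, -11, -3, -3, -18], [-8, -6, 0, -9, -9, -24], [0, 2, -9, 0, 0, -16], [-9, -7, -17, -10, 0, -25], [-9, -7, -10, -9, -9, 0]]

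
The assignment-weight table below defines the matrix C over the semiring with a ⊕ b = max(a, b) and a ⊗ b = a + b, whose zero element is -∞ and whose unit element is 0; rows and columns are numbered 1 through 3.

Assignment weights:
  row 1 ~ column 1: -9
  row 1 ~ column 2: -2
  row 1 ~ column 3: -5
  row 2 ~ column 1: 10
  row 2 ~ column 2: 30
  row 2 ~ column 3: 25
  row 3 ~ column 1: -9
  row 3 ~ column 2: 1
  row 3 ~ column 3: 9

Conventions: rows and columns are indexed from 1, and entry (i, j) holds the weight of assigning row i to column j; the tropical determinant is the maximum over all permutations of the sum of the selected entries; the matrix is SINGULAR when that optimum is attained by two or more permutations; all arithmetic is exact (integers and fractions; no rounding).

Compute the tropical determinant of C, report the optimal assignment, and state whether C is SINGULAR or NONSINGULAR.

σ = (1, 2, 3): (-9) + 30 + 9 = 30
σ = (1, 3, 2): (-9) + 25 + 1 = 17
σ = (2, 1, 3): (-2) + 10 + 9 = 17
σ = (2, 3, 1): (-2) + 25 + (-9) = 14
σ = (3, 1, 2): (-5) + 10 + 1 = 6
σ = (3, 2, 1): (-5) + 30 + (-9) = 16
Optimal value attained by: σ = (1, 2, 3).
Answer: det⊕(C) = 30; verdict: NONSINGULAR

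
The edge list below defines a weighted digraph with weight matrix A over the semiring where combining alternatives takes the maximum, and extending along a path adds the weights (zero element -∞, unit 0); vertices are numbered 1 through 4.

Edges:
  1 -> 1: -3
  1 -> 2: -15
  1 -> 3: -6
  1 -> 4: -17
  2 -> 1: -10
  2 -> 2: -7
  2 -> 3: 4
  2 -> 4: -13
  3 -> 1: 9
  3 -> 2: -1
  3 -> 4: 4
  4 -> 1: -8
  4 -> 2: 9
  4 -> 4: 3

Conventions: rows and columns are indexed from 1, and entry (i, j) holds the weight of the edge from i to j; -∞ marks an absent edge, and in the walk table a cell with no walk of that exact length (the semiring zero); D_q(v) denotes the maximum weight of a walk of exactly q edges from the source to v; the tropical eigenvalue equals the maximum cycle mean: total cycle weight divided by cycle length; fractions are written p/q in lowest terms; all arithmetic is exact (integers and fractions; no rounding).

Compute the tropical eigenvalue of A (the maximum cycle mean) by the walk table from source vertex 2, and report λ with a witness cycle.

q=0: [-∞, 0, -∞, -∞]
q=1: [-10, -7, 4, -13]
q=2: [13, 3, -3, 8]
q=3: [10, 17, 7, 11]
q=4: [16, 20, 21, 14]
Optimal cycle mean attained by: cycle 2->3->4->2, total 4 + 4 + 9, length 3.
Answer: λ = 17/3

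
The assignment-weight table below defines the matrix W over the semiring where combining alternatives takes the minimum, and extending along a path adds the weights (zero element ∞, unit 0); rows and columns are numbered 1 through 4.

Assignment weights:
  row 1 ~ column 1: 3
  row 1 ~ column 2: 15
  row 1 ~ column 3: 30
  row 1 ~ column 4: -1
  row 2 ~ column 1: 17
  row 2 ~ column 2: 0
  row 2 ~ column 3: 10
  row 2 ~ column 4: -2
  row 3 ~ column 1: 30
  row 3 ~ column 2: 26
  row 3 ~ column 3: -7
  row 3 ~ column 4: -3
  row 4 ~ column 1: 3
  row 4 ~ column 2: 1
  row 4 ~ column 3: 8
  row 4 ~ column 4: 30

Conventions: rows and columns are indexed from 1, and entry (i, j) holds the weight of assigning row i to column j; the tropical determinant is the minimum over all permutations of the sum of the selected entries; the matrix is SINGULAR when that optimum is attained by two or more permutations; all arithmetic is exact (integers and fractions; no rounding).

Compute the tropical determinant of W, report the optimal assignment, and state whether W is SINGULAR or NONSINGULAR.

σ = (1, 2, 3, 4): 3 + 0 + (-7) + 30 = 26
σ = (1, 2, 4, 3): 3 + 0 + (-3) + 8 = 8
σ = (1, 3, 2, 4): 3 + 10 + 26 + 30 = 69
σ = (1, 3, 4, 2): 3 + 10 + (-3) + 1 = 11
σ = (1, 4, 2, 3): 3 + (-2) + 26 + 8 = 35
σ = (1, 4, 3, 2): 3 + (-2) + (-7) + 1 = -5
σ = (2, 1, 3, 4): 15 + 17 + (-7) + 30 = 55
σ = (2, 1, 4, 3): 15 + 17 + (-3) + 8 = 37
σ = (2, 3, 1, 4): 15 + 10 + 30 + 30 = 85
σ = (2, 3, 4, 1): 15 + 10 + (-3) + 3 = 25
σ = (2, 4, 1, 3): 15 + (-2) + 30 + 8 = 51
σ = (2, 4, 3, 1): 15 + (-2) + (-7) + 3 = 9
σ = (3, 1, 2, 4): 30 + 17 + 26 + 30 = 103
σ = (3, 1, 4, 2): 30 + 17 + (-3) + 1 = 45
σ = (3, 2, 1, 4): 30 + 0 + 30 + 30 = 90
σ = (3, 2, 4, 1): 30 + 0 + (-3) + 3 = 30
σ = (3, 4, 1, 2): 30 + (-2) + 30 + 1 = 59
σ = (3, 4, 2, 1): 30 + (-2) + 26 + 3 = 57
σ = (4, 1, 2, 3): (-1) + 17 + 26 + 8 = 50
σ = (4, 1, 3, 2): (-1) + 17 + (-7) + 1 = 10
σ = (4, 2, 1, 3): (-1) + 0 + 30 + 8 = 37
σ = (4, 2, 3, 1): (-1) + 0 + (-7) + 3 = -5
σ = (4, 3, 1, 2): (-1) + 10 + 30 + 1 = 40
σ = (4, 3, 2, 1): (-1) + 10 + 26 + 3 = 38
Optimal value attained by: σ = (1, 4, 3, 2).
Answer: det⊕(W) = -5; verdict: SINGULAR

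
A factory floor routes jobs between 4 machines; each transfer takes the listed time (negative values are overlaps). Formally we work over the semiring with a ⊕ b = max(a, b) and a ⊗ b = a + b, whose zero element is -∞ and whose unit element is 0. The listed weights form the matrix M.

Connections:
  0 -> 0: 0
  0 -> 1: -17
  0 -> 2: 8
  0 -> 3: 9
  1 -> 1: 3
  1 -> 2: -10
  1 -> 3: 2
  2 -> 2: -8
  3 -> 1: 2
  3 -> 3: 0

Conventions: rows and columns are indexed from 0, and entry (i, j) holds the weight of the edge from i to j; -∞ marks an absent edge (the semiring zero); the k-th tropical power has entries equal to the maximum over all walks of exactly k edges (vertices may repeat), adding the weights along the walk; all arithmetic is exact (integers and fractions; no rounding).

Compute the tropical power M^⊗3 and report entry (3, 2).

M^⊗2:
  [0, 11, 8, 9]
  [-∞, 6, -7, 5]
  [-∞, -∞, -16, -∞]
  [-∞, 5, -8, 4]
M^⊗3:
  [0, 14, 8, 13]
  [-∞, 9, -4, 8]
  [-∞, -∞, -24, -∞]
  [-∞, 8, -5, 7]
Key observation: the optimum is the walk 3->1->1->2, with weight 2 + 3 + (-10) = -5.
Optimal value attained by: walk 3->1->1->2.
Answer: (M^⊗3)[3][2] = -5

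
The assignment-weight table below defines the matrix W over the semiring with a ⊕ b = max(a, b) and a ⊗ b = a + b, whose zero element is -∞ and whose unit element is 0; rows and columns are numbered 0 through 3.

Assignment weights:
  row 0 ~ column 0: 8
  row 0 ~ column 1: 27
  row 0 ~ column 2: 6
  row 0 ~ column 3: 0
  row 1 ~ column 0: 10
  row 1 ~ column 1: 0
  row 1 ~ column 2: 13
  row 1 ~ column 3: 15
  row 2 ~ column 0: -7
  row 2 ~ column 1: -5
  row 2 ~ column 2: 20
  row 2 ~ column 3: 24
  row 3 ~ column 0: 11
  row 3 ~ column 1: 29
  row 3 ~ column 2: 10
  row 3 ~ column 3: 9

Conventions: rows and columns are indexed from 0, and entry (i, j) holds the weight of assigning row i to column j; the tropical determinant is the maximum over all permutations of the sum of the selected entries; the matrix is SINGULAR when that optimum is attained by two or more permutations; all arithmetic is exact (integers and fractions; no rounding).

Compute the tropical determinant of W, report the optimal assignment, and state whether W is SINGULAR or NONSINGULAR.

σ = (0, 1, 2, 3): 8 + 0 + 20 + 9 = 37
σ = (0, 1, 3, 2): 8 + 0 + 24 + 10 = 42
σ = (0, 2, 1, 3): 8 + 13 + (-5) + 9 = 25
σ = (0, 2, 3, 1): 8 + 13 + 24 + 29 = 74
σ = (0, 3, 1, 2): 8 + 15 + (-5) + 10 = 28
σ = (0, 3, 2, 1): 8 + 15 + 20 + 29 = 72
σ = (1, 0, 2, 3): 27 + 10 + 20 + 9 = 66
σ = (1, 0, 3, 2): 27 + 10 + 24 + 10 = 71
σ = (1, 2, 0, 3): 27 + 13 + (-7) + 9 = 42
σ = (1, 2, 3, 0): 27 + 13 + 24 + 11 = 75
σ = (1, 3, 0, 2): 27 + 15 + (-7) + 10 = 45
σ = (1, 3, 2, 0): 27 + 15 + 20 + 11 = 73
σ = (2, 0, 1, 3): 6 + 10 + (-5) + 9 = 20
σ = (2, 0, 3, 1): 6 + 10 + 24 + 29 = 69
σ = (2, 1, 0, 3): 6 + 0 + (-7) + 9 = 8
σ = (2, 1, 3, 0): 6 + 0 + 24 + 11 = 41
σ = (2, 3, 0, 1): 6 + 15 + (-7) + 29 = 43
σ = (2, 3, 1, 0): 6 + 15 + (-5) + 11 = 27
σ = (3, 0, 1, 2): 0 + 10 + (-5) + 10 = 15
σ = (3, 0, 2, 1): 0 + 10 + 20 + 29 = 59
σ = (3, 1, 0, 2): 0 + 0 + (-7) + 10 = 3
σ = (3, 1, 2, 0): 0 + 0 + 20 + 11 = 31
σ = (3, 2, 0, 1): 0 + 13 + (-7) + 29 = 35
σ = (3, 2, 1, 0): 0 + 13 + (-5) + 11 = 19
Optimal value attained by: σ = (1, 2, 3, 0).
Answer: det⊕(W) = 75; verdict: NONSINGULAR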